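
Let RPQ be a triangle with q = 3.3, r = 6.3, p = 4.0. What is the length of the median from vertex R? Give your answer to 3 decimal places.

Median from R: ½√(2·p² + 2·q² − r²) ≈ 1.8768.

1.877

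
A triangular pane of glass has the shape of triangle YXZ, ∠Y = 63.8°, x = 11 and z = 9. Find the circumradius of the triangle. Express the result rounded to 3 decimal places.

By the law of cosines, y² = x² + z² − 2·x·z·cos Y = 114.58, so y ≈ 10.704.
Area = ½·x·z·sin Y ≈ 44.414.
Circumradius = y/(2 sin Y) ≈ 5.965.

R ≈ 5.965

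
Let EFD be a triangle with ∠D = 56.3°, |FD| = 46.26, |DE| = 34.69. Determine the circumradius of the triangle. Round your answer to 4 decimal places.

By the law of cosines, |EF|² = |FD|² + |DE|² − 2·|FD|·|DE|·cos D = 1562.6, so |EF| ≈ 39.53.
Area = ½·|FD|·|DE|·sin D ≈ 667.54.
Circumradius = |EF|/(2 sin D) ≈ 23.757.

23.7572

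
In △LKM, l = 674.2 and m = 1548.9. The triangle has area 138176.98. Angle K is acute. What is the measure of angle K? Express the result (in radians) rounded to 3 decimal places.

From area = ½·m·l·sin K, we get sin K = 2·area/(m·l) ≈ 0.26464.
Taking the acute solution, ∠K ≈ 0.2678 rad.

∠K ≈ 0.268 rad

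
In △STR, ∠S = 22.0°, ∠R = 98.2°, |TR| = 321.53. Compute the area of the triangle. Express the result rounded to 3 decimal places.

area ≈ 118039.255

The third angle is ∠T = 180° − ∠R − ∠S = 59.80°.
Law of sines: |RS| = |TR|·sin T/sin S ≈ 741.82.
Law of sines: |ST| = |TR|·sin R/sin S ≈ 849.54.
Area = ½·|TR|·|RS|·sin R ≈ 1.1804e+05.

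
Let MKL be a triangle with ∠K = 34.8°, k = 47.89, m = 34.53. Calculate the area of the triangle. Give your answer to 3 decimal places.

Law of sines: sin M = m·sin K/k ≈ 0.41150.
Since k ≥ m, only the acute value applies: ∠M ≈ 24.30°.
Then ∠L = 180° − ∠K − ∠M ≈ 120.90°.
Law of sines gives l = k·sin L/sin K ≈ 72.002.
Area = ½·k·m·sin L ≈ 709.46.

709.459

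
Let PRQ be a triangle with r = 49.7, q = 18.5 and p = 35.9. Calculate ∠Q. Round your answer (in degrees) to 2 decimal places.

By the law of cosines, cos Q = (p² + r² − q²) / (2·p·r) ≈ 0.95746, so ∠Q ≈ 16.77°.

16.77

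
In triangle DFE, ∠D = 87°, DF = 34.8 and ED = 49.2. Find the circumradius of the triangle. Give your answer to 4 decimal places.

R ≈ 29.4192

By the law of cosines, FE² = ED² + DF² − 2·ED·DF·cos D = 3452.5, so FE ≈ 58.758.
Area = ½·ED·DF·sin D ≈ 854.91.
Circumradius = FE/(2 sin D) ≈ 29.419.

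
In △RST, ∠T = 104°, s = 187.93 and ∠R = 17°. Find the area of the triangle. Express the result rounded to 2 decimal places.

The third angle is ∠S = 180° − ∠T − ∠R = 59.00°.
Law of sines: r = s·sin R/sin S ≈ 64.101.
Law of sines: t = s·sin T/sin S ≈ 212.73.
Area = ½·s·r·sin T ≈ 5844.3.

5844.35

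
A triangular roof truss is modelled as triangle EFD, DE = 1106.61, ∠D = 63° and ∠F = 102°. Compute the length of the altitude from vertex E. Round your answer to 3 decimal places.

The third angle is ∠E = 180° − ∠F − ∠D = 15.00°.
Law of sines: FD = DE·sin E/sin F ≈ 292.81.
Law of sines: EF = DE·sin D/sin F ≈ 1008.
Area = ½·DE·FD·sin D ≈ 1.4436e+05.
The altitude from E has length 2·area/FD ≈ 986.

h_E ≈ 985.997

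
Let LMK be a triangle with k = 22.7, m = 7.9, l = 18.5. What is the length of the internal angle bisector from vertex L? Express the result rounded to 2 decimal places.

t_L ≈ 10.67

By the law of cosines, cos L = (m² + k² − l²) / (2·m·k) ≈ 0.65647, so ∠L ≈ 48.97°.
The bisector from L has length 2·m·k·cos(∠L/2)/(m+k) ≈ 10.667.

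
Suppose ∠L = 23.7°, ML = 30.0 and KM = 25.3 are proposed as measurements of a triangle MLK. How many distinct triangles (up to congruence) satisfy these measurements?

ML·sin L = 30.0·sin(23.7°) ≈ 12.06.
Since ML sin L < KM < ML (12.06 < 25.3 < 30.0), two triangles exist.

2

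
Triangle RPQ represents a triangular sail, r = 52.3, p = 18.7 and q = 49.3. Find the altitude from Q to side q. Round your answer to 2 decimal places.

Semiperimeter s = (52.3 + 18.7 + 49.3)/2 = 60.15.
Heron's formula: area = √(60.15·7.85·41.45·10.85) ≈ 460.82.
The altitude from Q has length 2·area/q ≈ 18.694.

18.69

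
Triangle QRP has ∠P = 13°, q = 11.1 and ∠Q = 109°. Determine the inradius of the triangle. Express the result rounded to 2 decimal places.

1.05

The third angle is ∠R = 180° − ∠P − ∠Q = 58.00°.
Law of sines: r = q·sin R/sin Q ≈ 9.9557.
Law of sines: p = q·sin P/sin Q ≈ 2.6408.
Area = ½·q·r·sin P ≈ 12.43.
Semiperimeter s = (11.1+9.9557+2.6408)/2 = 11.848.
Inradius = area/s = 12.43/11.848 ≈ 1.0491.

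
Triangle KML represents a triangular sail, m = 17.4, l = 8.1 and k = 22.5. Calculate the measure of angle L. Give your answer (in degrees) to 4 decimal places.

By the law of cosines, cos L = (k² + m² − l²) / (2·k·m) ≈ 0.94943, so ∠L ≈ 18.30°.

18.3000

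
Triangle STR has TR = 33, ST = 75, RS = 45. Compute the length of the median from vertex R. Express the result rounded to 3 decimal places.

Median from R: ½√(2·TR² + 2·RS² − ST²) ≈ 12.278.

12.278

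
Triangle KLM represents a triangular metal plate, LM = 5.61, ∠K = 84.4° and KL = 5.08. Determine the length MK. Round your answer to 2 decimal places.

2.93

Law of sines: sin M = KL·sin K/LM ≈ 0.90120.
Since LM ≥ KL, only the acute value applies: ∠M ≈ 64.32°.
Then ∠L = 180° − ∠K − ∠M ≈ 31.28°.
Law of sines gives MK = LM·sin L/sin K ≈ 2.9271.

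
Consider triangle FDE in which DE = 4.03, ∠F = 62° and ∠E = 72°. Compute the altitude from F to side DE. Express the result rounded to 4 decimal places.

The third angle is ∠D = 180° − ∠E − ∠F = 46.00°.
Law of sines: EF = DE·sin D/sin F ≈ 3.2833.
Law of sines: FD = DE·sin E/sin F ≈ 4.3409.
Area = ½·DE·EF·sin E ≈ 6.292.
The altitude from F has length 2·area/DE ≈ 3.1226.

3.1226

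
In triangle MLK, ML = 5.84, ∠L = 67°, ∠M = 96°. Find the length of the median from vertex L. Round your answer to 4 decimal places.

11.3951

The third angle is ∠K = 180° − ∠M − ∠L = 17.00°.
Law of sines: LK = ML·sin M/sin K ≈ 19.865.
Law of sines: KM = ML·sin L/sin K ≈ 18.387.
Median from L: ½√(2·ML² + 2·LK² − KM²) ≈ 11.395.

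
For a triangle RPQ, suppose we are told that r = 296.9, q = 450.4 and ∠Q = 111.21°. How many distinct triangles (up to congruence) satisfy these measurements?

1

r·sin Q = 296.9·sin(111.21°) ≈ 276.8.
Since ∠Q is not acute, a triangle exists only if q > r; here q > r, so there is exactly one triangle.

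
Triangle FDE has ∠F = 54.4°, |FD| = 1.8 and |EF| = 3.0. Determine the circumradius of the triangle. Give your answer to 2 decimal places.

R ≈ 1.50

By the law of cosines, |DE|² = |EF|² + |FD|² − 2·|EF|·|FD|·cos F = 5.9531, so |DE| ≈ 2.4399.
Area = ½·|EF|·|FD|·sin F ≈ 2.1954.
Circumradius = |DE|/(2 sin F) ≈ 1.5004.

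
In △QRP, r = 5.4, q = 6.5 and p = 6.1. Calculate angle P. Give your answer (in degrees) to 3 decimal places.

By the law of cosines, cos P = (q² + r² − p²) / (2·q·r) ≈ 0.48718, so ∠P ≈ 60.84°.

60.845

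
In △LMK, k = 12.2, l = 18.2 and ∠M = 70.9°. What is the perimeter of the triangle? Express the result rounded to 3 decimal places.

By the law of cosines, m² = k² + l² − 2·k·l·cos M = 334.77, so m ≈ 18.297.
Semiperimeter s = (18.2+18.297+12.2)/2 = 24.348.
Perimeter = 18.2 + 18.297 + 12.2 = 48.697.

perimeter ≈ 48.697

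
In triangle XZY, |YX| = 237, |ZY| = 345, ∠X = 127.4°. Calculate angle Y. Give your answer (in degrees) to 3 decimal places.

Law of sines: sin Z = |YX|·sin X/|ZY| ≈ 0.54573.
Since |ZY| ≥ |YX|, only the acute value applies: ∠Z ≈ 33.07°.
Then ∠Y = 180° − ∠X − ∠Z ≈ 19.53°.

19.526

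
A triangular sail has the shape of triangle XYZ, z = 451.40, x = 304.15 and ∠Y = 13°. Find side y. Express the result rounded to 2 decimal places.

By the law of cosines, y² = z² + x² − 2·z·x·cos Y = 28720, so y ≈ 169.47.

169.47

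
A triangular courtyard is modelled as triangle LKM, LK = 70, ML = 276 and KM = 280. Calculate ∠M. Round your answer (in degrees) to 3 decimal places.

By the law of cosines, cos M = (KM² + ML² − LK²) / (2·KM·ML) ≈ 0.96840, so ∠M ≈ 14.44°.

14.442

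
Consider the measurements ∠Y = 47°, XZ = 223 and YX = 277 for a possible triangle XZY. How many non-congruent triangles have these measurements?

2

YX·sin Y = 277·sin(47°) ≈ 202.6.
Since YX sin Y < XZ < YX (202.6 < 223 < 277), two triangles exist.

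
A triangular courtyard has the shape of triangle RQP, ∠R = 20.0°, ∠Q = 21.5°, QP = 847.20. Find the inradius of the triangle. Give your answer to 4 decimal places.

r ≈ 150.0527

The third angle is ∠P = 180° − ∠R − ∠Q = 138.50°.
Law of sines: PR = QP·sin Q/sin R ≈ 907.84.
Law of sines: RQ = QP·sin P/sin R ≈ 1641.3.
Area = ½·QP·PR·sin P ≈ 2.5482e+05.
Semiperimeter s = (847.2+907.84+1641.3)/2 = 1698.2.
Inradius = area/s = 2.5482e+05/1698.2 ≈ 150.05.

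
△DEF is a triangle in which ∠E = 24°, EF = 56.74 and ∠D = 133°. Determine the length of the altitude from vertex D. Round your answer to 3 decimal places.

The third angle is ∠F = 180° − ∠D − ∠E = 23.00°.
Law of sines: FD = EF·sin E/sin D ≈ 31.556.
Law of sines: DE = EF·sin F/sin D ≈ 30.314.
Area = ½·EF·FD·sin F ≈ 349.79.
The altitude from D has length 2·area/EF ≈ 12.33.

12.330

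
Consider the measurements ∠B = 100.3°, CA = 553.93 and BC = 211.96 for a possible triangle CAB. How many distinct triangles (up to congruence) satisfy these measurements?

1

BC·sin B = 211.96·sin(100.3°) ≈ 208.5.
Since ∠B is not acute, a triangle exists only if CA > BC; here CA > BC, so there is exactly one triangle.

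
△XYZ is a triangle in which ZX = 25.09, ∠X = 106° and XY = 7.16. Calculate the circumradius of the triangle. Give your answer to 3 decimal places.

By the law of cosines, YZ² = ZX² + XY² − 2·ZX·XY·cos X = 779.81, so YZ ≈ 27.925.
Area = ½·ZX·XY·sin X ≈ 86.343.
Circumradius = YZ/(2 sin X) ≈ 14.525.

R ≈ 14.525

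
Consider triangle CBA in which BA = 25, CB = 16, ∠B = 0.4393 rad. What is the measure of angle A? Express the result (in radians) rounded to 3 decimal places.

By the law of cosines, AC² = CB² + BA² − 2·CB·BA·cos B = 156.96, so AC ≈ 12.528.
Law of cosines again: cos A = (BA² + AC² − CB²)/(2·BA·AC) ≈ 0.83963, so ∠A ≈ 0.5742 rad.

0.574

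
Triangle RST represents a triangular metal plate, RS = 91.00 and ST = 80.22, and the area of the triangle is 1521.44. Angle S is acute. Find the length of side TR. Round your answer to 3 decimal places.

38.014

From area = ½·RS·ST·sin S, we get sin S = 2·area/(RS·ST) ≈ 0.41683.
Taking the acute solution, ∠S ≈ 24.63°.
Law of cosines then gives TR ≈ 38.014.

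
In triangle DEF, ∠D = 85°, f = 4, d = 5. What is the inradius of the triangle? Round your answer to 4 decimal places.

r ≈ 1.0853

Law of sines: sin F = f·sin D/d ≈ 0.79696.
Since d ≥ f, only the acute value applies: ∠F ≈ 52.84°.
Then ∠E = 180° − ∠D − ∠F ≈ 42.16°.
Law of sines gives e = d·sin E/sin D ≈ 3.3688.
Area = ½·d·f·sin E ≈ 6.712.
Semiperimeter s = (5+3.3688+4)/2 = 6.1844.
Inradius = area/s = 6.712/6.1844 ≈ 1.0853.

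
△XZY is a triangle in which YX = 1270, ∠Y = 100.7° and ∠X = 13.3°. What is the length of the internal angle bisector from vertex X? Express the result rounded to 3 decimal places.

1307.404

The third angle is ∠Z = 180° − ∠Y − ∠X = 66.00°.
Law of sines: ZY = YX·sin X/sin Z ≈ 319.81.
Law of sines: XZ = YX·sin Y/sin Z ≈ 1366.
The bisector from X has length 2·YX·XZ·cos(∠X/2)/(YX+XZ) ≈ 1307.4.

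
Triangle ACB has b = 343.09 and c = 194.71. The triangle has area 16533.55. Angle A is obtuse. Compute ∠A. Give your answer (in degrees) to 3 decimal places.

From area = ½·c·b·sin A, we get sin A = 2·area/(c·b) ≈ 0.49499.
Taking the obtuse solution, ∠A ≈ 150.33°.

∠A ≈ 150.331°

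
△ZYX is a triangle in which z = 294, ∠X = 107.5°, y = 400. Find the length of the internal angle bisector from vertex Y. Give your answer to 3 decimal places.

By the law of cosines, x² = z² + y² − 2·z·y·cos X = 3.1716e+05, so x ≈ 563.17.
Law of cosines again: cos Y = (x² + z² − y²)/(2·x·z) ≈ 0.73562, so ∠Y ≈ 42.64°.
The bisector from Y has length 2·x·z·cos(∠Y/2)/(x+z) ≈ 359.88.

t_Y ≈ 359.884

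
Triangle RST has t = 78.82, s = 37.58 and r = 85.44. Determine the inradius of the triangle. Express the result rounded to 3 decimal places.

Semiperimeter p = (85.44 + 37.58 + 78.82)/2 = 100.92.
Heron's formula: area = √(100.92·15.48·63.34·22.1) ≈ 1478.8.
Inradius = area/p = 1478.8/100.92 ≈ 14.653.

14.653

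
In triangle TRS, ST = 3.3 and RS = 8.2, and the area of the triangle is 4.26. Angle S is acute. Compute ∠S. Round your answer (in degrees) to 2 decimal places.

18.35

From area = ½·RS·ST·sin S, we get sin S = 2·area/(RS·ST) ≈ 0.31486.
Taking the acute solution, ∠S ≈ 18.35°.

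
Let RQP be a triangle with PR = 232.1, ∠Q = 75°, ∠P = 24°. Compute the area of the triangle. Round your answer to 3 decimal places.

11202.365

The third angle is ∠R = 180° − ∠Q − ∠P = 81.00°.
Law of sines: QP = PR·sin R/sin Q ≈ 237.33.
Law of sines: RQ = PR·sin P/sin Q ≈ 97.734.
Area = ½·PR·QP·sin P ≈ 11202.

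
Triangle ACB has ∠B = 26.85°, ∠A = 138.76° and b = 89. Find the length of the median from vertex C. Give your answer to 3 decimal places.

108.618

The third angle is ∠C = 180° − ∠B − ∠A = 14.39°.
Law of sines: a = b·sin A/sin B ≈ 129.9.
Law of sines: c = b·sin C/sin B ≈ 48.972.
Median from C: ½√(2·b² + 2·a² − c²) ≈ 108.62.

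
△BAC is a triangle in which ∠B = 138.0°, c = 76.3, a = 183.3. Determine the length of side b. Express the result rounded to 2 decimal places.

By the law of cosines, b² = a² + c² − 2·a·c·cos B = 60208, so b ≈ 245.37.

245.37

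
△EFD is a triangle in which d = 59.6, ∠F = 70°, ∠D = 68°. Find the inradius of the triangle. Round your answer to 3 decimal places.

14.777

The third angle is ∠E = 180° − ∠F − ∠D = 42.00°.
Law of sines: e = d·sin E/sin D ≈ 43.012.
Law of sines: f = d·sin F/sin D ≈ 60.404.
Area = ½·d·e·sin F ≈ 1204.5.
Semiperimeter s = (43.012+60.404+59.6)/2 = 81.508.
Inradius = area/s = 1204.5/81.508 ≈ 14.777.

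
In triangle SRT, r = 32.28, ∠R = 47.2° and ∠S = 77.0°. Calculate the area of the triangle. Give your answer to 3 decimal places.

The third angle is ∠T = 180° − ∠S − ∠R = 55.80°.
Law of sines: s = r·sin S/sin R ≈ 42.867.
Law of sines: t = r·sin T/sin R ≈ 36.387.
Area = ½·r·s·sin T ≈ 572.23.

area ≈ 572.233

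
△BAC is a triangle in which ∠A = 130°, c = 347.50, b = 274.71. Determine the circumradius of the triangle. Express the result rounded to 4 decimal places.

By the law of cosines, a² = c² + b² − 2·c·b·cos A = 3.1895e+05, so a ≈ 564.75.
Area = ½·c·b·sin A ≈ 36564.
Circumradius = a/(2 sin A) ≈ 368.62.

R ≈ 368.6158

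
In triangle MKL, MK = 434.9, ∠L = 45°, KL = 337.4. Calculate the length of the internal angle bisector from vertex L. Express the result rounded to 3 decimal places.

Law of sines: sin M = KL·sin L/MK ≈ 0.54858.
Since MK ≥ KL, only the acute value applies: ∠M ≈ 33.27°.
Then ∠K = 180° − ∠L − ∠M ≈ 101.73°.
Law of sines gives LM = MK·sin K/sin L ≈ 602.2.
The bisector from L has length 2·KL·LM·cos(∠L/2)/(KL+LM) ≈ 399.56.

399.565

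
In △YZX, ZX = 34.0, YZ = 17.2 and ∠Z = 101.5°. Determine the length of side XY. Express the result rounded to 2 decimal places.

41.05

By the law of cosines, XY² = YZ² + ZX² − 2·YZ·ZX·cos Z = 1685, so XY ≈ 41.049.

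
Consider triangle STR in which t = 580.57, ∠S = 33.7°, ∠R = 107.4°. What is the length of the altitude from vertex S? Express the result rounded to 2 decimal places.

h_S ≈ 554.00

The third angle is ∠T = 180° − ∠R − ∠S = 38.90°.
Law of sines: s = t·sin S/sin T ≈ 512.97.
Law of sines: r = t·sin R/sin T ≈ 882.22.
Area = ½·t·s·sin R ≈ 1.4209e+05.
The altitude from S has length 2·area/s ≈ 554.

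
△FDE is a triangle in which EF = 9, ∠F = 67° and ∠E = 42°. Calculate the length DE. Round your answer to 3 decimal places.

8.762

The third angle is ∠D = 180° − ∠E − ∠F = 71.00°.
Law of sines: DE = EF·sin F/sin D ≈ 8.7619.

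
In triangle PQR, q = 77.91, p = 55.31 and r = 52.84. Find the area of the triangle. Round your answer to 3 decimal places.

Semiperimeter s = (55.31 + 77.91 + 52.84)/2 = 93.03.
Heron's formula: area = √(93.03·37.72·15.12·40.19) ≈ 1460.3.

area ≈ 1460.267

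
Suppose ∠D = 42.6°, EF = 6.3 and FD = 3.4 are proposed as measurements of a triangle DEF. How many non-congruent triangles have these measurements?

1

FD·sin D = 3.4·sin(42.6°) ≈ 2.301.
Since EF ≥ FD, exactly one triangle exists.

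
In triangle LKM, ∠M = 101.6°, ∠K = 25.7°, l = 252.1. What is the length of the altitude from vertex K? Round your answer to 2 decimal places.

The third angle is ∠L = 180° − ∠K − ∠M = 52.70°.
Law of sines: k = l·sin K/sin L ≈ 137.43.
Law of sines: m = l·sin M/sin L ≈ 310.45.
Area = ½·l·k·sin M ≈ 16970.
The altitude from K has length 2·area/k ≈ 246.95.

246.95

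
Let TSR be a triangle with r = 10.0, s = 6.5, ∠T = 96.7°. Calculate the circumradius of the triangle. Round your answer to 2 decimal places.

By the law of cosines, t² = s² + r² − 2·s·r·cos T = 157.42, so t ≈ 12.547.
Area = ½·s·r·sin T ≈ 32.278.
Circumradius = t/(2 sin T) ≈ 6.3164.

6.32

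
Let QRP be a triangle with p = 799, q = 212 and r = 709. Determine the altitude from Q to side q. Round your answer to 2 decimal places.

Semiperimeter s = (212 + 709 + 799)/2 = 860.
Heron's formula: area = √(860·648·151·61) ≈ 71646.
The altitude from Q has length 2·area/q ≈ 675.9.

675.90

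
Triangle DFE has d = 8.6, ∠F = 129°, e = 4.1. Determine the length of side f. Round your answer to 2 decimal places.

By the law of cosines, f² = e² + d² − 2·e·d·cos F = 135.15, so f ≈ 11.625.

11.63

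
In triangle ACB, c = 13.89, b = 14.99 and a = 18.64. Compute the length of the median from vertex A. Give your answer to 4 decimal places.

m_A ≈ 11.0433

Median from A: ½√(2·c² + 2·b² − a²) ≈ 11.043.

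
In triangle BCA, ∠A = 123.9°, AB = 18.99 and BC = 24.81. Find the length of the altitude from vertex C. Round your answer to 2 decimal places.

7.11

Law of sines: sin C = AB·sin A/BC ≈ 0.63531.
Since BC ≥ AB, only the acute value applies: ∠C ≈ 39.44°.
Then ∠B = 180° − ∠A − ∠C ≈ 16.66°.
Law of sines gives CA = BC·sin B/sin A ≈ 8.5682.
Area = ½·BC·AB·sin B ≈ 67.526.
The altitude from C has length 2·area/AB ≈ 7.1117.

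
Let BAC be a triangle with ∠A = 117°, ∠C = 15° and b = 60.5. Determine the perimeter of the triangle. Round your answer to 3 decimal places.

154.108

The third angle is ∠B = 180° − ∠A − ∠C = 48.00°.
Law of sines: a = b·sin A/sin B ≈ 72.538.
Law of sines: c = b·sin C/sin B ≈ 21.071.
Semiperimeter s = (60.5+72.538+21.071)/2 = 77.054.
Perimeter = 60.5 + 72.538 + 21.071 = 154.11.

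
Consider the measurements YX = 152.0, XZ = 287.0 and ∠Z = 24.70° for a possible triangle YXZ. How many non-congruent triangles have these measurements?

XZ·sin Z = 287.0·sin(24.70°) ≈ 119.9.
Since XZ sin Z < YX < XZ (119.9 < 152.0 < 287.0), two triangles exist.

2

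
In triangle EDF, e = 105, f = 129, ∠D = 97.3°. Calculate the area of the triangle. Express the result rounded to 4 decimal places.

area ≈ 6717.6051

Area = ½·f·e·sin D ≈ 6717.6.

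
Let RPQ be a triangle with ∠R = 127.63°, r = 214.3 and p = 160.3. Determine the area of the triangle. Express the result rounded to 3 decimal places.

area ≈ 4746.490

Law of sines: sin P = p·sin R/r ≈ 0.59241.
Since r ≥ p, only the acute value applies: ∠P ≈ 36.33°.
Then ∠Q = 180° − ∠R − ∠P ≈ 16.04°.
Law of sines gives q = r·sin Q/sin R ≈ 74.776.
Area = ½·r·p·sin Q ≈ 4746.5.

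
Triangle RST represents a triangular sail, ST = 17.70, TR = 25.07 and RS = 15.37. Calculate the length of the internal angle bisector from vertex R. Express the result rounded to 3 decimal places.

By the law of cosines, cos R = (TR² + RS² − ST²) / (2·TR·RS) ≈ 0.71557, so ∠R ≈ 44.31°.
The bisector from R has length 2·TR·RS·cos(∠R/2)/(TR+RS) ≈ 17.65.

t_R ≈ 17.650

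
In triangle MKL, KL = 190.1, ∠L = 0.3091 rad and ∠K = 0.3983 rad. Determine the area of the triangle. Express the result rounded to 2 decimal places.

3280.51

The third angle is ∠M = π − ∠K − ∠L = 2.4342 rad.
Law of sines: LM = KL·sin K/sin M ≈ 113.46.
Law of sines: MK = KL·sin L/sin M ≈ 88.986.
Area = ½·KL·LM·sin L ≈ 3280.5.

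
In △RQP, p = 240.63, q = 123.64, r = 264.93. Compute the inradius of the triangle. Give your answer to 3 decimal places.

Semiperimeter s = (264.93 + 123.64 + 240.63)/2 = 314.6.
Heron's formula: area = √(314.6·49.67·190.96·73.97) ≈ 14857.
Inradius = area/s = 14857/314.6 ≈ 47.224.

47.224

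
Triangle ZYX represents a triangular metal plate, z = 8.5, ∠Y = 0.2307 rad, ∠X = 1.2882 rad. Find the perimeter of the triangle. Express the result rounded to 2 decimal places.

perimeter ≈ 18.62

The third angle is ∠Z = π − ∠Y − ∠X = 1.6227 rad.
Law of sines: y = z·sin Y/sin Z ≈ 1.9462.
Law of sines: x = z·sin X/sin Z ≈ 8.1738.
Semiperimeter s = (8.5+1.9462+8.1738)/2 = 9.31.
Perimeter = 8.5 + 1.9462 + 8.1738 = 18.62.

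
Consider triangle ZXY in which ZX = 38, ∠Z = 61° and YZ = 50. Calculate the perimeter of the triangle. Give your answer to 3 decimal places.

perimeter ≈ 133.845

By the law of cosines, XY² = YZ² + ZX² − 2·YZ·ZX·cos Z = 2101.7, so XY ≈ 45.845.
Semiperimeter s = (45.845+50+38)/2 = 66.922.
Perimeter = 45.845 + 50 + 38 = 133.84.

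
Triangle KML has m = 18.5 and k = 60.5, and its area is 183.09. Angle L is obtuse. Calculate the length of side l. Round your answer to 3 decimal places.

From area = ½·k·m·sin L, we get sin L = 2·area/(k·m) ≈ 0.32717.
Taking the obtuse solution, ∠L ≈ 160.90°.
Law of cosines then gives l ≈ 78.216.

78.216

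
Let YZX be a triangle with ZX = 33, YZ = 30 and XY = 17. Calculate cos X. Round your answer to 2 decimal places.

By the law of cosines, cos X = (ZX² + XY² − YZ²) / (2·ZX·XY) ≈ 0.42602, so ∠X ≈ 64.78°.

cos X ≈ 0.43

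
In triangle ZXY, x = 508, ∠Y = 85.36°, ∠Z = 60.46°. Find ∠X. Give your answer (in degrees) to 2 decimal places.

The third angle is ∠X = 180° − ∠Y − ∠Z = 34.18°.

∠X ≈ 34.18°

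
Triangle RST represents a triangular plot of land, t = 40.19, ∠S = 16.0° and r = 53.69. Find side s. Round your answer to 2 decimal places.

18.69

By the law of cosines, s² = t² + r² − 2·t·r·cos S = 349.43, so s ≈ 18.693.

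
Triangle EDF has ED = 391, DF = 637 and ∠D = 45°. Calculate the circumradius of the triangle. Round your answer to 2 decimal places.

R ≈ 321.26

By the law of cosines, FE² = ED² + DF² − 2·ED·DF·cos D = 2.0642e+05, so FE ≈ 454.33.
Area = ½·ED·DF·sin D ≈ 88058.
Circumradius = FE/(2 sin D) ≈ 321.26.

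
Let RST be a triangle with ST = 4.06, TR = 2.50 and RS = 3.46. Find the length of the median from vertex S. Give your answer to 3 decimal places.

Median from S: ½√(2·RS² + 2·ST² − TR²) ≈ 3.5588.

m_S ≈ 3.559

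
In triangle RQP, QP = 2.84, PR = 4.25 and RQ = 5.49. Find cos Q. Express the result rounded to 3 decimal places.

cos Q ≈ 0.646

By the law of cosines, cos Q = (RQ² + QP² − PR²) / (2·RQ·QP) ≈ 0.64596, so ∠Q ≈ 49.76°.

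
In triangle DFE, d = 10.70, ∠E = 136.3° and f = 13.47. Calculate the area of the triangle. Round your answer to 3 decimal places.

Area = ½·d·f·sin E ≈ 49.788.

area ≈ 49.788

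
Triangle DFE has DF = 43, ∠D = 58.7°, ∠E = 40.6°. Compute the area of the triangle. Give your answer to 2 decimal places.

area ≈ 1197.90

The third angle is ∠F = 180° − ∠E − ∠D = 80.70°.
Law of sines: FE = DF·sin D/sin E ≈ 56.458.
Law of sines: ED = DF·sin F/sin E ≈ 65.207.
Area = ½·DF·FE·sin F ≈ 1197.9.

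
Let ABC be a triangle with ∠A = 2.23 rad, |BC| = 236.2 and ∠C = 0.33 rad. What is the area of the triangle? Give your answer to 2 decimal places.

6281.96

The third angle is ∠B = π − ∠C − ∠A = 0.582 rad.
Law of sines: |CA| = |BC|·sin B/sin A ≈ 164.15.
Law of sines: |AB| = |BC|·sin C/sin A ≈ 96.826.
Area = ½·|BC|·|CA|·sin C ≈ 6282.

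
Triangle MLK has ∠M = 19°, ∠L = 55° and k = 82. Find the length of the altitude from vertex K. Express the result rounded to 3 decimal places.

h_K ≈ 22.750

The third angle is ∠K = 180° − ∠M − ∠L = 106.00°.
Law of sines: m = k·sin M/sin K ≈ 27.772.
Law of sines: l = k·sin L/sin K ≈ 69.877.
Area = ½·k·m·sin L ≈ 932.74.
The altitude from K has length 2·area/k ≈ 22.75.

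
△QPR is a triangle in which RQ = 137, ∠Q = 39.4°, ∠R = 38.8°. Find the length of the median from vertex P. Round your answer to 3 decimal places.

The third angle is ∠P = 180° − ∠R − ∠Q = 101.80°.
Law of sines: PR = RQ·sin Q/sin P ≈ 88.835.
Law of sines: QP = RQ·sin R/sin P ≈ 87.698.
Median from P: ½√(2·QP² + 2·PR² − RQ²) ≈ 55.669.

55.669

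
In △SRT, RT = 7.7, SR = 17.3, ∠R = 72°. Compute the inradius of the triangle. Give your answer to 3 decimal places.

r ≈ 3.044

By the law of cosines, TS² = SR² + RT² − 2·SR·RT·cos R = 276.25, so TS ≈ 16.621.
Area = ½·SR·RT·sin R ≈ 63.345.
Semiperimeter s = (7.7+16.621+17.3)/2 = 20.81.
Inradius = area/s = 63.345/20.81 ≈ 3.0439.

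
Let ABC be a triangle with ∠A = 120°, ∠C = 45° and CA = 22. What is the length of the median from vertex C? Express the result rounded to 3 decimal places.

The third angle is ∠B = 180° − ∠C − ∠A = 15.00°.
Law of sines: BC = CA·sin A/sin B ≈ 73.613.
Law of sines: AB = CA·sin C/sin B ≈ 60.105.
Median from C: ½√(2·BC² + 2·CA² − AB²) ≈ 45.258.

45.258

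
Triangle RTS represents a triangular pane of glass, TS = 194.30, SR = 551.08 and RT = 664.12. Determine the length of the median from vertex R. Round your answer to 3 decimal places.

602.440

Median from R: ½√(2·SR² + 2·RT² − TS²) ≈ 602.44.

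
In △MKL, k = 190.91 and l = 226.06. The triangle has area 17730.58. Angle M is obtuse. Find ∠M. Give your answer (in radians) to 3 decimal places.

2.177

From area = ½·k·l·sin M, we get sin M = 2·area/(k·l) ≈ 0.82168.
Taking the obtuse solution, ∠M ≈ 2.177 rad.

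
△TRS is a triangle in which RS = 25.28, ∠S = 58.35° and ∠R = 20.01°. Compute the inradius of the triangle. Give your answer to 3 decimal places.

The third angle is ∠T = 180° − ∠R − ∠S = 101.64°.
Law of sines: ST = RS·sin R/sin T ≈ 8.832.
Law of sines: TR = RS·sin S/sin T ≈ 21.972.
Area = ½·RS·ST·sin S ≈ 95.033.
Semiperimeter s = (25.28+8.832+21.972)/2 = 28.042.
Inradius = area/s = 95.033/28.042 ≈ 3.389.

r ≈ 3.389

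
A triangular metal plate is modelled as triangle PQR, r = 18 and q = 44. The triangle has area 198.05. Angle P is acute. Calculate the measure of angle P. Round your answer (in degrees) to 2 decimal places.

From area = ½·q·r·sin P, we get sin P = 2·area/(q·r) ≈ 0.50013.
Taking the acute solution, ∠P ≈ 30.01°.

30.01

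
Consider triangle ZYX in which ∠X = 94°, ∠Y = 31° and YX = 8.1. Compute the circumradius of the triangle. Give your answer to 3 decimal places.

R ≈ 4.944

The third angle is ∠Z = 180° − ∠Y − ∠X = 55.00°.
Law of sines: XZ = YX·sin Y/sin Z ≈ 5.0928.
Law of sines: ZY = YX·sin X/sin Z ≈ 9.8642.
Circumradius = YX/(2 sin Z) ≈ 4.9441.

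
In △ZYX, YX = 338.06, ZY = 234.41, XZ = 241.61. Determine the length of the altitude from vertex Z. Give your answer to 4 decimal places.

h_Z ≈ 167.5258

Semiperimeter s = (338.06 + 241.61 + 234.41)/2 = 407.04.
Heron's formula: area = √(407.04·68.98·165.43·172.63) ≈ 28317.
The altitude from Z has length 2·area/YX ≈ 167.53.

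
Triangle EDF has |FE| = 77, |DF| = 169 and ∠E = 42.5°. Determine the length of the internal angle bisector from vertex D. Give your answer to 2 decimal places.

187.91

Law of sines: sin D = |FE|·sin E/|DF| ≈ 0.30781.
Since |DF| ≥ |FE|, only the acute value applies: ∠D ≈ 17.93°.
Then ∠F = 180° − ∠E − ∠D ≈ 119.57°.
Law of sines gives |ED| = |DF|·sin F/sin E ≈ 217.56.
The bisector from D has length 2·|ED|·|DF|·cos(∠D/2)/(|ED|+|DF|) ≈ 187.91.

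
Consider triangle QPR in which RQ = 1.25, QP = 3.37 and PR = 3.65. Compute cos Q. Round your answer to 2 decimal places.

cos Q ≈ -0.05

By the law of cosines, cos Q = (RQ² + QP² − PR²) / (2·RQ·QP) ≈ -0.04785, so ∠Q ≈ 92.74°.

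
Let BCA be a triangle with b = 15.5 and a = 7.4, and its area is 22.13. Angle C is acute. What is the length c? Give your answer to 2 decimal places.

From area = ½·a·b·sin C, we get sin C = 2·area/(a·b) ≈ 0.38588.
Taking the acute solution, ∠C ≈ 22.70°.
Law of cosines then gives c ≈ 9.1311.

9.13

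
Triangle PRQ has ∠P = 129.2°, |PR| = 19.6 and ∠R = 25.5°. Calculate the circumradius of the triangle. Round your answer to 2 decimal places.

22.93

The third angle is ∠Q = 180° − ∠P − ∠R = 25.30°.
Law of sines: |RQ| = |PR|·sin P/sin Q ≈ 35.541.
Law of sines: |QP| = |PR|·sin R/sin Q ≈ 19.745.
Circumradius = |PR|/(2 sin Q) ≈ 22.932.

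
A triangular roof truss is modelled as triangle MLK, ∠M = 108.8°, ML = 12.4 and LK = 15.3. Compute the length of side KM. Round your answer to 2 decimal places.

Law of sines: sin K = ML·sin M/LK ≈ 0.76722.
Since LK ≥ ML, only the acute value applies: ∠K ≈ 50.10°.
Then ∠L = 180° − ∠M − ∠K ≈ 21.10°.
Law of sines gives KM = LK·sin L/sin M ≈ 5.8171.

5.82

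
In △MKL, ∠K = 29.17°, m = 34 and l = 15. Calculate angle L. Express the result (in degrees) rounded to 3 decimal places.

19.278

By the law of cosines, k² = l² + m² − 2·l·m·cos K = 490.36, so k ≈ 22.144.
Law of cosines again: cos L = (m² + k² − l²)/(2·m·k) ≈ 0.94393, so ∠L ≈ 19.28°.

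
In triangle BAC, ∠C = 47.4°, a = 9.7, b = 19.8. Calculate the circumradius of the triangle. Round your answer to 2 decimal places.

By the law of cosines, c² = b² + a² − 2·b·a·cos C = 226.13, so c ≈ 15.038.
Area = ½·b·a·sin C ≈ 70.687.
Circumradius = c/(2 sin C) ≈ 10.214.

R ≈ 10.21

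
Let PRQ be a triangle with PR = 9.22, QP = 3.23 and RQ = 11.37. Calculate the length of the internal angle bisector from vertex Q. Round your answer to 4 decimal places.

By the law of cosines, cos Q = (RQ² + QP² − PR²) / (2·RQ·QP) ≈ 0.74474, so ∠Q ≈ 41.86°.
The bisector from Q has length 2·RQ·QP·cos(∠Q/2)/(RQ+QP) ≈ 4.6988.

4.6988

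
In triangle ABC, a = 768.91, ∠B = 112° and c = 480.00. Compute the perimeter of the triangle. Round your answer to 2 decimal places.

By the law of cosines, b² = c² + a² − 2·c·a·cos B = 1.0981e+06, so b ≈ 1047.9.
Semiperimeter s = (768.91+1047.9+480)/2 = 1148.4.
Perimeter = 768.91 + 1047.9 + 480 = 2296.8.

2296.83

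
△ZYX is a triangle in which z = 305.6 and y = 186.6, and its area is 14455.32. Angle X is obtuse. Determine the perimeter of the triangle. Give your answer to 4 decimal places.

From area = ½·z·y·sin X, we get sin X = 2·area/(z·y) ≈ 0.50698.
Taking the obtuse solution, ∠X ≈ 149.54°.
Law of cosines then gives x ≈ 475.94.
Perimeter = 305.6 + 186.6 + 475.94 = 968.14.

perimeter ≈ 968.1380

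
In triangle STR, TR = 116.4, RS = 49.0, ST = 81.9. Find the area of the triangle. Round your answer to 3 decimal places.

Semiperimeter s = (116.4 + 49 + 81.9)/2 = 123.65.
Heron's formula: area = √(123.65·7.25·74.65·41.75) ≈ 1671.5.

area ≈ 1671.511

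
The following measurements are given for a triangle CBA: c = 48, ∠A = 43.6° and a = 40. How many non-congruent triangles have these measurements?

c·sin A = 48·sin(43.6°) ≈ 33.1.
Since c sin A < a < c (33.1 < 40 < 48), two triangles exist.

2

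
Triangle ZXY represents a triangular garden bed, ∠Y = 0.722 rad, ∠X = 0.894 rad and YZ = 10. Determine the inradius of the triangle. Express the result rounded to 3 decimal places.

2.706

The third angle is ∠Z = π − ∠X − ∠Y = 1.526 rad.
Law of sines: XY = YZ·sin Z/sin X ≈ 12.814.
Law of sines: ZX = YZ·sin Y/sin X ≈ 8.4774.
Area = ½·YZ·XY·sin Y ≈ 42.344.
Semiperimeter s = (12.814+10+8.4774)/2 = 15.646.
Inradius = area/s = 42.344/15.646 ≈ 2.7064.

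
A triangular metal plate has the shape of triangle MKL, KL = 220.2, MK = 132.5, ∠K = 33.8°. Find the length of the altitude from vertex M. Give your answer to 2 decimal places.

h_M ≈ 73.71

By the law of cosines, LM² = MK² + KL² − 2·MK·KL·cos K = 17554, so LM ≈ 132.49.
Area = ½·MK·KL·sin K ≈ 8115.4.
The altitude from M has length 2·area/KL ≈ 73.709.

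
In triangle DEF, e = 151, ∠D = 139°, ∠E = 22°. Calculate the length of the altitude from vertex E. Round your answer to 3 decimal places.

h_E ≈ 86.097

The third angle is ∠F = 180° − ∠D − ∠E = 19.00°.
Law of sines: d = e·sin D/sin E ≈ 264.45.
Law of sines: f = e·sin F/sin E ≈ 131.23.
Area = ½·e·d·sin F ≈ 6500.3.
The altitude from E has length 2·area/e ≈ 86.097.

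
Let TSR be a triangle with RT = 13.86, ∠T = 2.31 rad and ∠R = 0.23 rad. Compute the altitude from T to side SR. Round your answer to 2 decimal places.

h_T ≈ 3.16

The third angle is ∠S = π − ∠R − ∠T = 0.602 rad.
Law of sines: SR = RT·sin T/sin S ≈ 18.098.
Law of sines: TS = RT·sin R/sin S ≈ 5.5831.
Area = ½·RT·SR·sin R ≈ 28.593.
The altitude from T has length 2·area/SR ≈ 3.1598.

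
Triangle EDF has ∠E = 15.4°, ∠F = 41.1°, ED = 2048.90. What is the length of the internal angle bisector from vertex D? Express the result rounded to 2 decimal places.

The third angle is ∠D = 180° − ∠F − ∠E = 123.50°.
Law of sines: DF = ED·sin E/sin F ≈ 827.68.
Law of sines: FE = ED·sin D/sin F ≈ 2599.
The bisector from D has length 2·ED·DF·cos(∠D/2)/(ED+DF) ≈ 558.07.

558.07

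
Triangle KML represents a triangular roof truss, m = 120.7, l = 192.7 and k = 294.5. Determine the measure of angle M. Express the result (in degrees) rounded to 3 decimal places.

15.645

By the law of cosines, cos M = (l² + k² − m²) / (2·l·k) ≈ 0.96295, so ∠M ≈ 15.65°.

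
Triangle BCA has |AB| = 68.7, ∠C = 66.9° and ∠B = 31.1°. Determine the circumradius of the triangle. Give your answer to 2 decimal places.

R ≈ 37.34

The third angle is ∠A = 180° − ∠B − ∠C = 82.00°.
Law of sines: |CA| = |AB|·sin B/sin C ≈ 38.579.
Law of sines: |BC| = |AB|·sin A/sin C ≈ 73.962.
Circumradius = |AB|/(2 sin C) ≈ 37.344.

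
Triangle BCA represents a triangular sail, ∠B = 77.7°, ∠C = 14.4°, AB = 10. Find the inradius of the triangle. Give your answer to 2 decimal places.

The third angle is ∠A = 180° − ∠B − ∠C = 87.90°.
Law of sines: CA = AB·sin B/sin C ≈ 39.288.
Law of sines: BC = AB·sin A/sin C ≈ 40.184.
Area = ½·AB·CA·sin A ≈ 196.31.
Semiperimeter s = (39.288+10+40.184)/2 = 44.736.
Inradius = area/s = 196.31/44.736 ≈ 4.3881.

4.39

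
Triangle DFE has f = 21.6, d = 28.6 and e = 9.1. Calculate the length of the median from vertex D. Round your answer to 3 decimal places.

8.378

Median from D: ½√(2·f² + 2·e² − d²) ≈ 8.3782.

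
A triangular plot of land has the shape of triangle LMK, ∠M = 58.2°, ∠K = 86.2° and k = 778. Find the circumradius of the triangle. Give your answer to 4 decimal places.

R ≈ 389.8571

The third angle is ∠L = 180° − ∠M − ∠K = 35.60°.
Law of sines: l = k·sin L/sin K ≈ 453.89.
Law of sines: m = k·sin M/sin K ≈ 662.67.
Circumradius = k/(2 sin K) ≈ 389.86.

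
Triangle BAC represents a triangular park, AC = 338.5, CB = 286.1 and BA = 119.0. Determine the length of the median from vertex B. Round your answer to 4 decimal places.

m_B ≈ 139.1458

Median from B: ½√(2·CB² + 2·BA² − AC²) ≈ 139.15.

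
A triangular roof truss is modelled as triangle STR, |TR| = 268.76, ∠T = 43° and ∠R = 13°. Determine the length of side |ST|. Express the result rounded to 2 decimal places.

The third angle is ∠S = 180° − ∠T − ∠R = 124.00°.
Law of sines: |ST| = |TR|·sin R/sin S ≈ 72.925.

72.93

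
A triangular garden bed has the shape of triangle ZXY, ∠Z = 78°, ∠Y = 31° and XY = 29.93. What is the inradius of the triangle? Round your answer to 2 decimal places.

The third angle is ∠X = 180° − ∠Y − ∠Z = 71.00°.
Law of sines: YZ = XY·sin X/sin Z ≈ 28.932.
Law of sines: ZX = XY·sin Y/sin Z ≈ 15.759.
Area = ½·XY·YZ·sin Y ≈ 222.99.
Semiperimeter s = (29.93+28.932+15.759)/2 = 37.311.
Inradius = area/s = 222.99/37.311 ≈ 5.9766.

5.98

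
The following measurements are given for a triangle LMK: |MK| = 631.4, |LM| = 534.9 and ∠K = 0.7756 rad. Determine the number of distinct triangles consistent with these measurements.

2

|MK|·sin K = 631.4·sin(0.7756 rad) ≈ 442.1.
Since |MK| sin K < |LM| < |MK| (442.1 < 534.9 < 631.4), two triangles exist.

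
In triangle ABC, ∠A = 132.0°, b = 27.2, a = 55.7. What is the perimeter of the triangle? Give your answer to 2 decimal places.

perimeter ≈ 116.60

Law of sines: sin B = b·sin A/a ≈ 0.36290.
Since a ≥ b, only the acute value applies: ∠B ≈ 21.28°.
Then ∠C = 180° − ∠A − ∠B ≈ 26.72°.
Law of sines gives c = a·sin C/sin A ≈ 33.702.
Semiperimeter s = (55.7+27.2+33.702)/2 = 58.301.
Perimeter = 55.7 + 27.2 + 33.702 = 116.6.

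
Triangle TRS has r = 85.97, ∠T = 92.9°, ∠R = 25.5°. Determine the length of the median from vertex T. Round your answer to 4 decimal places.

The third angle is ∠S = 180° − ∠T − ∠R = 61.60°.
Law of sines: t = r·sin T/sin R ≈ 199.44.
Law of sines: s = r·sin S/sin R ≈ 175.66.
Median from T: ½√(2·r² + 2·s² − t²) ≈ 95.811.

95.8111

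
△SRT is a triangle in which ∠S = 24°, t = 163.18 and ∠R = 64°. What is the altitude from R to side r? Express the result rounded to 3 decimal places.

66.371

The third angle is ∠T = 180° − ∠S − ∠R = 92.00°.
Law of sines: s = t·sin S/sin T ≈ 66.412.
Law of sines: r = t·sin R/sin T ≈ 146.75.
Area = ½·t·s·sin R ≈ 4870.1.
The altitude from R has length 2·area/r ≈ 66.371.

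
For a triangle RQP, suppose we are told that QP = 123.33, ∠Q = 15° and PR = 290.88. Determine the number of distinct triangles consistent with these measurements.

QP·sin Q = 123.33·sin(15°) ≈ 31.92.
Since PR ≥ QP, exactly one triangle exists.

1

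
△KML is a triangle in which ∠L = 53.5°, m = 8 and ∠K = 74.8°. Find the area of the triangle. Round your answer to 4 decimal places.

31.6313

The third angle is ∠M = 180° − ∠L − ∠K = 51.70°.
Law of sines: k = m·sin K/sin M ≈ 9.8374.
Law of sines: l = m·sin L/sin M ≈ 8.1945.
Area = ½·m·k·sin L ≈ 31.631.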